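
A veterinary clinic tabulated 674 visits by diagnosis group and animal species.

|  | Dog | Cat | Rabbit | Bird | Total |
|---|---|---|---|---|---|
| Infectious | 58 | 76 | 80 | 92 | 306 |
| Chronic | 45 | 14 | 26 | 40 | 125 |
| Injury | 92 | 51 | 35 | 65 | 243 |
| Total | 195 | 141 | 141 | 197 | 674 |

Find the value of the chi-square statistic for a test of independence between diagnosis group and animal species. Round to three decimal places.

37.111

Grand total N = 674.
Expected counts (row total × column total / N):
  Infectious, Dog: 306×195/674 = 88.5312
  Infectious, Cat: 306×141/674 = 64.0148
  Infectious, Rabbit: 306×141/674 = 64.0148
  Infectious, Bird: 306×197/674 = 89.4392
  Chronic, Dog: 125×195/674 = 36.1647
  Chronic, Cat: 125×141/674 = 26.1499
  Chronic, Rabbit: 125×141/674 = 26.1499
  Chronic, Bird: 125×197/674 = 36.5356
  Injury, Dog: 243×195/674 = 70.3042
  Injury, Cat: 243×141/674 = 50.8353
  Injury, Rabbit: 243×141/674 = 50.8353
  Injury, Bird: 243×197/674 = 71.0252
Contributions (O − E)²/E:
  (58 − 88.5312)²/88.5312 = 10.5291
  (76 − 64.0148)²/64.0148 = 2.2439
  (80 − 64.0148)²/64.0148 = 3.9917
  (92 − 89.4392)²/89.4392 = 0.0733
  (45 − 36.1647)²/36.1647 = 2.1585
  (14 − 26.1499)²/26.1499 = 5.6451
  (26 − 26.1499)²/26.1499 = 0.0009
  (40 − 36.5356)²/36.5356 = 0.3285
  (92 − 70.3042)²/70.3042 = 6.6953
  (51 − 50.8353)²/50.8353 = 0.0005
  (35 − 50.8353)²/50.8353 = 4.9327
  (65 − 71.0252)²/71.0252 = 0.5111
χ² = 10.5291 + 2.2439 + 3.9917 + 0.0733 + 2.1585 + 5.6451 + 0.0009 + 0.3285 + 6.6953 + 0.0005 + 4.9327 + 0.5111 = 37.111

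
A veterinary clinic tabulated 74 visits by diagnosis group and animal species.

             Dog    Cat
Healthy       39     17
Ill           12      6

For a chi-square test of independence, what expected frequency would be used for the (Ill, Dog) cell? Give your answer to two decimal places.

Row total (Ill) = 18; column total (Dog) = 51; grand total N = 74.
Expected count = (row total × column total) / N = 18 × 51 / 74 = 12.41.

12.41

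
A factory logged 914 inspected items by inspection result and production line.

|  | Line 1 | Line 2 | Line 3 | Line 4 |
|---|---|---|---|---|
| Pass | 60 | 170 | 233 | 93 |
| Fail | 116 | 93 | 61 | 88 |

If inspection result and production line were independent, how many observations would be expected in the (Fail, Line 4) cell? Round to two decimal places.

70.89

Row total (Fail) = 358; column total (Line 4) = 181; grand total N = 914.
Expected count = (row total × column total) / N = 358 × 181 / 914 = 70.89.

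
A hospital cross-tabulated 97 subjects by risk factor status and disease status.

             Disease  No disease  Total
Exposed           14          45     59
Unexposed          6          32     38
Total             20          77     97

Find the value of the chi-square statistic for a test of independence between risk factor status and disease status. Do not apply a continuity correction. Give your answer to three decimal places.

Grand total N = 97.
Expected counts (row total × column total / N):
  Exposed, Disease: 59×20/97 = 12.1649
  Exposed, No disease: 59×77/97 = 46.8351
  Unexposed, Disease: 38×20/97 = 7.8351
  Unexposed, No disease: 38×77/97 = 30.1649
Contributions (O − E)²/E:
  (14 − 12.1649)²/12.1649 = 0.2768
  (45 − 46.8351)²/46.8351 = 0.0719
  (6 − 7.8351)²/7.8351 = 0.4298
  (32 − 30.1649)²/30.1649 = 0.1116
χ² = 0.2768 + 0.0719 + 0.4298 + 0.1116 = 0.890

0.890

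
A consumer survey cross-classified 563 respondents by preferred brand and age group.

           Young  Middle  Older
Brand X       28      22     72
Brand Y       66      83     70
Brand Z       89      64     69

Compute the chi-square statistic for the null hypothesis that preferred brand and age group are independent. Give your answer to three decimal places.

37.510

Row totals: 122, 219, 222. Column totals: 183, 169, 211. Grand total N = 563.
Expected counts (row total × column total / N):
  Brand X, Young: 122×183/563 = 39.6554
  Brand X, Middle: 122×169/563 = 36.6217
  Brand X, Older: 122×211/563 = 45.7229
  Brand Y, Young: 219×183/563 = 71.1847
  Brand Y, Middle: 219×169/563 = 65.7389
  Brand Y, Older: 219×211/563 = 82.0764
  Brand Z, Young: 222×183/563 = 72.1599
  Brand Z, Middle: 222×169/563 = 66.6394
  Brand Z, Older: 222×211/563 = 83.2007
Contributions (O − E)²/E:
  (28 − 39.6554)²/39.6554 = 3.4257
  (22 − 36.6217)²/36.6217 = 5.8379
  (72 − 45.7229)²/45.7229 = 15.1015
  (66 − 71.1847)²/71.1847 = 0.3776
  (83 − 65.7389)²/65.7389 = 4.5323
  (70 − 82.0764)²/82.0764 = 1.7769
  (89 − 72.1599)²/72.1599 = 3.9300
  (64 − 66.6394)²/66.6394 = 0.1045
  (69 − 83.2007)²/83.2007 = 2.4238
χ² = 3.4257 + 5.8379 + 15.1015 + 0.3776 + 4.5323 + 1.7769 + 3.9300 + 0.1045 + 2.4238 = 37.510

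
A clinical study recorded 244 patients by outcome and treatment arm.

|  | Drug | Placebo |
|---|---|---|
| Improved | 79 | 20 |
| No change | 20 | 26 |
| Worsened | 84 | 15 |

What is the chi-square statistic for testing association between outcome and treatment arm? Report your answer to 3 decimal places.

Row totals: 99, 46, 99. Column totals: 183, 61. Grand total N = 244.
Expected counts (row total × column total / N):
  Improved, Drug: 99×183/244 = 74.2500
  Improved, Placebo: 99×61/244 = 24.7500
  No change, Drug: 46×183/244 = 34.5000
  No change, Placebo: 46×61/244 = 11.5000
  Worsened, Drug: 99×183/244 = 74.2500
  Worsened, Placebo: 99×61/244 = 24.7500
Contributions (O − E)²/E:
  (79 − 74.2500)²/74.2500 = 0.3039
  (20 − 24.7500)²/24.7500 = 0.9116
  (20 − 34.5000)²/34.5000 = 6.0942
  (26 − 11.5000)²/11.5000 = 18.2826
  (84 − 74.2500)²/74.2500 = 1.2803
  (15 − 24.7500)²/24.7500 = 3.8409
χ² = 0.3039 + 0.9116 + 6.0942 + 18.2826 + 1.2803 + 3.8409 = 30.714

30.714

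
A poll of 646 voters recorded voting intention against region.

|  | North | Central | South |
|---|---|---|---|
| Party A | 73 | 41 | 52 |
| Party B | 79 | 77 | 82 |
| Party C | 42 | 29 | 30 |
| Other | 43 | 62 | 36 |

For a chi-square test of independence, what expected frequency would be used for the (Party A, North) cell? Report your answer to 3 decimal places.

60.901

Row total (Party A) = 166; column total (North) = 237; grand total N = 646.
Expected count = (row total × column total) / N = 166 × 237 / 646 = 60.901.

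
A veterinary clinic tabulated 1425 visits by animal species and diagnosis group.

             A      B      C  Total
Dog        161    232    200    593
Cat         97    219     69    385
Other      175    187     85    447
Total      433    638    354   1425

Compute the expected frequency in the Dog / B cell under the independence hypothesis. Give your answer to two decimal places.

265.50

Row total (Dog) = 593; column total (B) = 638; grand total N = 1425.
Expected count = (row total × column total) / N = 593 × 638 / 1425 = 265.50.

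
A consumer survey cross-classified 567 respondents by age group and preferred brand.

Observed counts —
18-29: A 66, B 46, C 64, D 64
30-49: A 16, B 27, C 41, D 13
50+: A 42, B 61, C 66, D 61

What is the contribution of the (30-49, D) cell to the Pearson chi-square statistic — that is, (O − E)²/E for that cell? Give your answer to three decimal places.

Row total (30-49) = 97; column total (D) = 138; N = 567.
Expected count E = 97 × 138 / 567 = 23.6085.
Contribution = (O − E)²/E = (13 − 23.6085)² / 23.6085 = 4.767.

4.767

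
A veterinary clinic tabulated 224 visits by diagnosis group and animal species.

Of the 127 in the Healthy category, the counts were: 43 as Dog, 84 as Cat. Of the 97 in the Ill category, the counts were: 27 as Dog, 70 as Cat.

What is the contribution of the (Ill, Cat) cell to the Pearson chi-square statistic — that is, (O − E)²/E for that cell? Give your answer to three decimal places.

0.165

Row total (Ill) = 97; column total (Cat) = 154; N = 224.
Expected count E = 97 × 154 / 224 = 66.6875.
Contribution = (O − E)²/E = (70 − 66.6875)² / 66.6875 = 0.165.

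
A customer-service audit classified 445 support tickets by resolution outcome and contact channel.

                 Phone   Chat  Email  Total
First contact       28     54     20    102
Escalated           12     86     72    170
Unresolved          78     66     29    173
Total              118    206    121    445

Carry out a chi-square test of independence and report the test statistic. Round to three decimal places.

74.382

Grand total N = 445.
Expected counts (row total × column total / N):
  First contact, Phone: 102×118/445 = 27.0472
  First contact, Chat: 102×206/445 = 47.2180
  First contact, Email: 102×121/445 = 27.7348
  Escalated, Phone: 170×118/445 = 45.0787
  Escalated, Chat: 170×206/445 = 78.6966
  Escalated, Email: 170×121/445 = 46.2247
  Unresolved, Phone: 173×118/445 = 45.8742
  Unresolved, Chat: 173×206/445 = 80.0854
  Unresolved, Email: 173×121/445 = 47.0404
Contributions (O − E)²/E:
  (28 − 27.0472)²/27.0472 = 0.0336
  (54 − 47.2180)²/47.2180 = 0.9741
  (20 − 27.7348)²/27.7348 = 2.1571
  (12 − 45.0787)²/45.0787 = 24.2731
  (86 − 78.6966)²/78.6966 = 0.6778
  (72 − 46.2247)²/46.2247 = 14.3725
  (78 − 45.8742)²/45.8742 = 22.4978
  (66 − 80.0854)²/80.0854 = 2.4773
  (29 − 47.0404)²/47.0404 = 6.9186
χ² = 0.0336 + 0.9741 + 2.1571 + 24.2731 + 0.6778 + 14.3725 + 22.4978 + 2.4773 + 6.9186 = 74.382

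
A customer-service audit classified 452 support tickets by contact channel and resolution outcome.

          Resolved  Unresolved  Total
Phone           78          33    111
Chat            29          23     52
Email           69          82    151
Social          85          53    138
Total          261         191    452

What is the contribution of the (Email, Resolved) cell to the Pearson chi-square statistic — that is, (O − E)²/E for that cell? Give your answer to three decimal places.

3.796

Row total (Email) = 151; column total (Resolved) = 261; N = 452.
Expected count E = 151 × 261 / 452 = 87.1925.
Contribution = (O − E)²/E = (69 − 87.1925)² / 87.1925 = 3.796.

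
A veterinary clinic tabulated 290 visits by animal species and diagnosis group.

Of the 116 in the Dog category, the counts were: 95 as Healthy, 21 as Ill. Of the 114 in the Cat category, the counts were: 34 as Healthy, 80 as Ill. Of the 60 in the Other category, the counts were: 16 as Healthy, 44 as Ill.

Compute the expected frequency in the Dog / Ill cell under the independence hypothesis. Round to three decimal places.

Row total (Dog) = 116; column total (Ill) = 145; grand total N = 290.
Expected count = (row total × column total) / N = 116 × 145 / 290 = 58.000.

58.000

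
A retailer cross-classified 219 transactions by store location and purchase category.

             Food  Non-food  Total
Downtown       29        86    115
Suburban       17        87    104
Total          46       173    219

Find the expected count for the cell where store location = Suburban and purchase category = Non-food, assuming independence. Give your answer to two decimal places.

Row total (Suburban) = 104; column total (Non-food) = 173; grand total N = 219.
Expected count = (row total × column total) / N = 104 × 173 / 219 = 82.16.

82.16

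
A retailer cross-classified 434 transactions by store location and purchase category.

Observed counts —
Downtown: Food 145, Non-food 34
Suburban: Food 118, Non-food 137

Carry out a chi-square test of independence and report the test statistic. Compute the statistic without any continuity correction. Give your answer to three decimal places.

53.133

Row totals: 179, 255. Column totals: 263, 171. Grand total N = 434.
Expected counts (row total × column total / N):
  Downtown, Food: 179×263/434 = 108.47235
  Downtown, Non-food: 179×171/434 = 70.52765
  Suburban, Food: 255×263/434 = 154.52765
  Suburban, Non-food: 255×171/434 = 100.47235
Contributions (O − E)²/E:
  (145 − 108.47235)²/108.47235 = 12.3005
  (34 − 70.52765)²/70.52765 = 18.9184
  (118 − 154.52765)²/154.52765 = 8.6345
  (137 − 100.47235)²/100.47235 = 13.2800
χ² = 12.3005 + 18.9184 + 8.6345 + 13.2800 = 53.133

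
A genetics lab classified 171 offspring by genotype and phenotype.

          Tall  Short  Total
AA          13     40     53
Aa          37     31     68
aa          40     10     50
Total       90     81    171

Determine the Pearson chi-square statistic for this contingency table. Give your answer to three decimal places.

31.899

Grand total N = 171.
Expected counts (row total × column total / N):
  AA, Tall: 53×90/171 = 27.8947
  AA, Short: 53×81/171 = 25.1053
  Aa, Tall: 68×90/171 = 35.7895
  Aa, Short: 68×81/171 = 32.2105
  aa, Tall: 50×90/171 = 26.3158
  aa, Short: 50×81/171 = 23.6842
Contributions (O − E)²/E:
  (13 − 27.8947)²/27.8947 = 7.9532
  (40 − 25.1053)²/25.1053 = 8.8369
  (37 − 35.7895)²/35.7895 = 0.0409
  (31 − 32.2105)²/32.2105 = 0.0455
  (40 − 26.3158)²/26.3158 = 7.1158
  (10 − 23.6842)²/23.6842 = 7.9064
χ² = 7.9532 + 8.8369 + 0.0409 + 0.0455 + 7.1158 + 7.9064 = 31.899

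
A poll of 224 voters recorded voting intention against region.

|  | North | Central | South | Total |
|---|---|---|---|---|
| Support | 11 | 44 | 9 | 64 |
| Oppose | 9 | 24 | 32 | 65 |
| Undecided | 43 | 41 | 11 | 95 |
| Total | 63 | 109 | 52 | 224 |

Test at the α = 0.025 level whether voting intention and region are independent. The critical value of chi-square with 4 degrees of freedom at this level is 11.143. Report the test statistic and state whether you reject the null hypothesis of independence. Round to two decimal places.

Grand total N = 224.
Expected counts (row total × column total / N):
  Support, North: 64×63/224 = 18.000
  Support, Central: 64×109/224 = 31.143
  Support, South: 64×52/224 = 14.857
  Oppose, North: 65×63/224 = 18.281
  Oppose, Central: 65×109/224 = 31.629
  Oppose, South: 65×52/224 = 15.089
  Undecided, North: 95×63/224 = 26.719
  Undecided, Central: 95×109/224 = 46.228
  Undecided, South: 95×52/224 = 22.054
Contributions (O − E)²/E:
  (11 − 18.000)²/18.000 = 2.7222
  (44 − 31.143)²/31.143 = 5.3079
  (9 − 14.857)²/14.857 = 2.3090
  (9 − 18.281)²/18.281 = 4.7118
  (24 − 31.629)²/31.629 = 1.8401
  (32 − 15.089)²/15.089 = 18.9530
  (43 − 26.719)²/26.719 = 9.9207
  (41 − 46.228)²/46.228 = 0.5912
  (11 − 22.054)²/22.054 = 5.5405
χ² = 2.7222 + 5.3079 + 2.3090 + 4.7118 + 1.8401 + 18.9530 + 9.9207 + 0.5912 + 5.5405 = 51.90
df = (3−1)(3−1) = 4. Since 51.90 > 11.143, reject the null hypothesis of independence at α = 0.025.

51.90; reject H₀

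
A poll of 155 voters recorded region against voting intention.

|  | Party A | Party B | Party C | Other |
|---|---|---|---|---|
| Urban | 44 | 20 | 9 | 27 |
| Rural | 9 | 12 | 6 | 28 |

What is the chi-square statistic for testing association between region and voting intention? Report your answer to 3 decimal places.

13.833

Row totals: 100, 55. Column totals: 53, 32, 15, 55. Grand total N = 155.
Expected counts (row total × column total / N):
  Urban, Party A: 100×53/155 = 34.19355
  Urban, Party B: 100×32/155 = 20.64516
  Urban, Party C: 100×15/155 = 9.67742
  Urban, Other: 100×55/155 = 35.48387
  Rural, Party A: 55×53/155 = 18.80645
  Rural, Party B: 55×32/155 = 11.35484
  Rural, Party C: 55×15/155 = 5.32258
  Rural, Other: 55×55/155 = 19.51613
Contributions (O − E)²/E:
  (44 − 34.19355)²/34.19355 = 2.8124
  (20 − 20.64516)²/20.64516 = 0.0202
  (9 − 9.67742)²/9.67742 = 0.0474
  (27 − 35.48387)²/35.48387 = 2.0284
  (9 − 18.80645)²/18.80645 = 5.1135
  (12 − 11.35484)²/11.35484 = 0.0367
  (6 − 5.32258)²/5.32258 = 0.0862
  (28 − 19.51613)²/19.51613 = 3.6880
χ² = 2.8124 + 0.0202 + 0.0474 + 2.0284 + 5.1135 + 0.0367 + 0.0862 + 3.6880 = 13.833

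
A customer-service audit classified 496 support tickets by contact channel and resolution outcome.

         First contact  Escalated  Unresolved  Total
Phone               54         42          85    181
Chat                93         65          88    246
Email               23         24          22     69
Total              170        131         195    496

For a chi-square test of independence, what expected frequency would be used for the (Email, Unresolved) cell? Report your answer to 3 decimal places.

Row total (Email) = 69; column total (Unresolved) = 195; grand total N = 496.
Expected count = (row total × column total) / N = 69 × 195 / 496 = 27.127.

27.127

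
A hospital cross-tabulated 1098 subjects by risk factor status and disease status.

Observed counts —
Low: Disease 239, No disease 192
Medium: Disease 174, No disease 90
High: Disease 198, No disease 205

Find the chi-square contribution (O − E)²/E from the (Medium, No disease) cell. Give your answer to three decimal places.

Row total (Medium) = 264; column total (No disease) = 487; N = 1098.
Expected count E = 264 × 487 / 1098 = 117.0929.
Contribution = (O − E)²/E = (90 − 117.0929)² / 117.0929 = 6.269.

6.269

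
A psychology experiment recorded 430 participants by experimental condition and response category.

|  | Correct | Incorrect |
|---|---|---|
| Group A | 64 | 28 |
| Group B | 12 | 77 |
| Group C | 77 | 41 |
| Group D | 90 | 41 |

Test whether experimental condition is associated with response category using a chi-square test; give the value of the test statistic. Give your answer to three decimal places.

85.019

Row totals: 92, 89, 118, 131. Column totals: 243, 187. Grand total N = 430.
Expected counts (row total × column total / N):
  Group A, Correct: 92×243/430 = 51.9907
  Group A, Incorrect: 92×187/430 = 40.0093
  Group B, Correct: 89×243/430 = 50.2953
  Group B, Incorrect: 89×187/430 = 38.7047
  Group C, Correct: 118×243/430 = 66.6837
  Group C, Incorrect: 118×187/430 = 51.3163
  Group D, Correct: 131×243/430 = 74.0302
  Group D, Incorrect: 131×187/430 = 56.9698
Contributions (O − E)²/E:
  (64 − 51.9907)²/51.9907 = 2.7740
  (28 − 40.0093)²/40.0093 = 3.6047
  (12 − 50.2953)²/50.2953 = 29.1584
  (77 − 38.7047)²/38.7047 = 37.8902
  (77 − 66.6837)²/66.6837 = 1.5960
  (41 − 51.3163)²/51.3163 = 2.0739
  (90 − 74.0302)²/74.0302 = 3.4450
  (41 − 56.9698)²/56.9698 = 4.4767
χ² = 2.7740 + 3.6047 + 29.1584 + 37.8902 + 1.5960 + 2.0739 + 3.4450 + 4.4767 = 85.019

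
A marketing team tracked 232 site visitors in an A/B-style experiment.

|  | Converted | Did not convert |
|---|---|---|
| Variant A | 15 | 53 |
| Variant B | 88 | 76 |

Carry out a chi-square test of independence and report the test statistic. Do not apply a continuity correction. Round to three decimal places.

Row totals: 68, 164. Column totals: 103, 129. Grand total N = 232.
Expected counts (row total × column total / N):
  Variant A, Converted: 68×103/232 = 30.1897
  Variant A, Did not convert: 68×129/232 = 37.8103
  Variant B, Converted: 164×103/232 = 72.8103
  Variant B, Did not convert: 164×129/232 = 91.1897
Contributions (O − E)²/E:
  (15 − 30.1897)²/30.1897 = 7.6426
  (53 − 37.8103)²/37.8103 = 6.1022
  (88 − 72.8103)²/72.8103 = 3.1689
  (76 − 91.1897)²/91.1897 = 2.5302
χ² = 7.6426 + 6.1022 + 3.1689 + 2.5302 = 19.444

19.444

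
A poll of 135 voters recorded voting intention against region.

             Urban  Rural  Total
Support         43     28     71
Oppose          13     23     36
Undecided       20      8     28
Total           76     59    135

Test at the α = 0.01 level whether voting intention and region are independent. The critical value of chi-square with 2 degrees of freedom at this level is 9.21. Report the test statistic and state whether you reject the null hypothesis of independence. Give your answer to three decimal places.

9.093; fail to reject H₀

Grand total N = 135.
Expected counts (row total × column total / N):
  Support, Urban: 71×76/135 = 39.97037
  Support, Rural: 71×59/135 = 31.02963
  Oppose, Urban: 36×76/135 = 20.26667
  Oppose, Rural: 36×59/135 = 15.73333
  Undecided, Urban: 28×76/135 = 15.76296
  Undecided, Rural: 28×59/135 = 12.23704
Contributions (O − E)²/E:
  (43 − 39.97037)²/39.97037 = 0.2296
  (28 − 31.02963)²/31.02963 = 0.2958
  (13 − 20.26667)²/20.26667 = 2.6055
  (23 − 15.73333)²/15.73333 = 3.3562
  (20 − 15.76296)²/15.76296 = 1.1389
  (8 − 12.23704)²/12.23704 = 1.4671
χ² = 0.2296 + 0.2958 + 2.6055 + 3.3562 + 1.1389 + 1.4671 = 9.093
df = (3−1)(2−1) = 2. Since 9.093 < 9.21, fail to reject the null hypothesis of independence at α = 0.01.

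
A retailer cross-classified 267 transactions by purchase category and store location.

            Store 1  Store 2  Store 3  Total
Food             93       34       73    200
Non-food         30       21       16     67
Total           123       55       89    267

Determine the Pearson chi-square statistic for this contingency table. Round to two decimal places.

7.44

Grand total N = 267.
Expected counts (row total × column total / N):
  Food, Store 1: 200×123/267 = 92.1348
  Food, Store 2: 200×55/267 = 41.1985
  Food, Store 3: 200×89/267 = 66.6667
  Non-food, Store 1: 67×123/267 = 30.8652
  Non-food, Store 2: 67×55/267 = 13.8015
  Non-food, Store 3: 67×89/267 = 22.3333
Contributions (O − E)²/E:
  (93 − 92.1348)²/92.1348 = 0.0081
  (34 − 41.1985)²/41.1985 = 1.2578
  (73 − 66.6667)²/66.6667 = 0.6017
  (30 − 30.8652)²/30.8652 = 0.0243
  (21 − 13.8015)²/13.8015 = 3.7545
  (16 − 22.3333)²/22.3333 = 1.7960
χ² = 0.0081 + 1.2578 + 0.6017 + 0.0243 + 3.7545 + 1.7960 = 7.44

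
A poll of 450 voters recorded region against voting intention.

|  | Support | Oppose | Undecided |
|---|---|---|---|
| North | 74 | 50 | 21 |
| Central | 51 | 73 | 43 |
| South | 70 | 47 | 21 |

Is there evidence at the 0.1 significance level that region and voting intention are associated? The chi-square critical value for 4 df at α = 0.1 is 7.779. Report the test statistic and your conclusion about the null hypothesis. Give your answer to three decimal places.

19.147; reject H₀

Row totals: 145, 167, 138. Column totals: 195, 170, 85. Grand total N = 450.
Expected counts (row total × column total / N):
  North, Support: 145×195/450 = 62.8333
  North, Oppose: 145×170/450 = 54.7778
  North, Undecided: 145×85/450 = 27.3889
  Central, Support: 167×195/450 = 72.3667
  Central, Oppose: 167×170/450 = 63.0889
  Central, Undecided: 167×85/450 = 31.5444
  South, Support: 138×195/450 = 59.8000
  South, Oppose: 138×170/450 = 52.1333
  South, Undecided: 138×85/450 = 26.0667
Contributions (O − E)²/E:
  (74 − 62.8333)²/62.8333 = 1.9845
  (50 − 54.7778)²/54.7778 = 0.4167
  (21 − 27.3889)²/27.3889 = 1.4903
  (51 − 72.3667)²/72.3667 = 6.3086
  (73 − 63.0889)²/63.0889 = 1.5570
  (43 − 31.5444)²/31.5444 = 4.1602
  (70 − 59.8000)²/59.8000 = 1.7398
  (47 − 52.1333)²/52.1333 = 0.5054
  (21 − 26.0667)²/26.0667 = 0.9848
χ² = 1.9845 + 0.4167 + 1.4903 + 6.3086 + 1.5570 + 4.1602 + 1.7398 + 0.5054 + 0.9848 = 19.147
df = (3−1)(3−1) = 4. Since 19.147 > 7.779, reject the null hypothesis of independence at α = 0.1.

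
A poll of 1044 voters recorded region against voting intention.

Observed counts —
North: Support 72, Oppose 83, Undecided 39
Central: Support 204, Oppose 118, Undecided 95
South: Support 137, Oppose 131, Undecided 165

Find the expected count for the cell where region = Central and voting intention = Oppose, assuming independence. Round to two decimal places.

Row total (Central) = 417; column total (Oppose) = 332; grand total N = 1044.
Expected count = (row total × column total) / N = 417 × 332 / 1044 = 132.61.

132.61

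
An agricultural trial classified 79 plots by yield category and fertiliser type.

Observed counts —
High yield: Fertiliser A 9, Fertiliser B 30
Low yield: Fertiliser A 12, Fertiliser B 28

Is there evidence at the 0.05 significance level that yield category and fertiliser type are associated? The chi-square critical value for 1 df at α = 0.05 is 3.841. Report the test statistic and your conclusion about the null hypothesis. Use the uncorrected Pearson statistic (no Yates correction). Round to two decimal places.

Row totals: 39, 40. Column totals: 21, 58. Grand total N = 79.
Expected counts (row total × column total / N):
  High yield, Fertiliser A: 39×21/79 = 10.367
  High yield, Fertiliser B: 39×58/79 = 28.633
  Low yield, Fertiliser A: 40×21/79 = 10.633
  Low yield, Fertiliser B: 40×58/79 = 29.367
Contributions (O − E)²/E:
  (9 − 10.367)²/10.367 = 0.1803
  (30 − 28.633)²/28.633 = 0.0653
  (12 − 10.633)²/10.633 = 0.1757
  (28 − 29.367)²/29.367 = 0.0636
χ² = 0.1803 + 0.0653 + 0.1757 + 0.0636 = 0.48
df = (2−1)(2−1) = 1. Since 0.48 < 3.841, fail to reject the null hypothesis of independence at α = 0.05.

0.48; fail to reject H₀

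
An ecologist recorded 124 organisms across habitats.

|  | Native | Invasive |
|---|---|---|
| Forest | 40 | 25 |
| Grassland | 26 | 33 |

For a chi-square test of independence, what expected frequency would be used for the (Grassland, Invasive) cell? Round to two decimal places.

Row total (Grassland) = 59; column total (Invasive) = 58; grand total N = 124.
Expected count = (row total × column total) / N = 59 × 58 / 124 = 27.60.

27.60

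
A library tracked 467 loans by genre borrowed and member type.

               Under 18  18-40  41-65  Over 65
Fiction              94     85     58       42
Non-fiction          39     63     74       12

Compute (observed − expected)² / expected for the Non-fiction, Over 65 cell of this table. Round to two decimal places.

Row total (Non-fiction) = 188; column total (Over 65) = 54; N = 467.
Expected count E = 188 × 54 / 467 = 21.739.
Contribution = (O − E)²/E = (12 − 21.739)² / 21.739 = 4.36.

4.36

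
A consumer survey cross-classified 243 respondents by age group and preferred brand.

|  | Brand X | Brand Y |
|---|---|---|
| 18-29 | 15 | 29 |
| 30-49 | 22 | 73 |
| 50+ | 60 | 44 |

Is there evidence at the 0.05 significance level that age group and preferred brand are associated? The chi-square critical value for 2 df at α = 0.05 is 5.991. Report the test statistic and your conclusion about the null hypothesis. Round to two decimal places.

Row totals: 44, 95, 104. Column totals: 97, 146. Grand total N = 243.
Expected counts (row total × column total / N):
  18-29, Brand X: 44×97/243 = 17.5638
  18-29, Brand Y: 44×146/243 = 26.4362
  30-49, Brand X: 95×97/243 = 37.9218
  30-49, Brand Y: 95×146/243 = 57.0782
  50+, Brand X: 104×97/243 = 41.5144
  50+, Brand Y: 104×146/243 = 62.4856
Contributions (O − E)²/E:
  (15 − 17.5638)²/17.5638 = 0.3742
  (29 − 26.4362)²/26.4362 = 0.2486
  (22 − 37.9218)²/37.9218 = 6.6849
  (73 − 57.0782)²/57.0782 = 4.4413
  (60 − 41.5144)²/41.5144 = 8.2313
  (44 − 62.4856)²/62.4856 = 5.4687
χ² = 0.3742 + 0.2486 + 6.6849 + 4.4413 + 8.2313 + 5.4687 = 25.45
df = (3−1)(2−1) = 2. Since 25.45 > 5.991, reject the null hypothesis of independence at α = 0.05.

25.45; reject H₀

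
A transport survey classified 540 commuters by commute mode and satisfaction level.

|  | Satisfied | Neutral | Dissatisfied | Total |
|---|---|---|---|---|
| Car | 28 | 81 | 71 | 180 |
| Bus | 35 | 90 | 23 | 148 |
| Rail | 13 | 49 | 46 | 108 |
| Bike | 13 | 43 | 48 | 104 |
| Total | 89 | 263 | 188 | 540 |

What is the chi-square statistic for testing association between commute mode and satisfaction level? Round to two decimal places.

Grand total N = 540.
Expected counts (row total × column total / N):
  Car, Satisfied: 180×89/540 = 29.667
  Car, Neutral: 180×263/540 = 87.667
  Car, Dissatisfied: 180×188/540 = 62.667
  Bus, Satisfied: 148×89/540 = 24.393
  Bus, Neutral: 148×263/540 = 72.081
  Bus, Dissatisfied: 148×188/540 = 51.526
  Rail, Satisfied: 108×89/540 = 17.800
  Rail, Neutral: 108×263/540 = 52.600
  Rail, Dissatisfied: 108×188/540 = 37.600
  Bike, Satisfied: 104×89/540 = 17.141
  Bike, Neutral: 104×263/540 = 50.652
  Bike, Dissatisfied: 104×188/540 = 36.207
Contributions (O − E)²/E:
  (28 − 29.667)²/29.667 = 0.0937
  (81 − 87.667)²/87.667 = 0.5070
  (71 − 62.667)²/62.667 = 1.1081
  (35 − 24.393)²/24.393 = 4.6123
  (90 − 72.081)²/72.081 = 4.4546
  (23 − 51.526)²/51.526 = 15.7927
  (13 − 17.800)²/17.800 = 1.2944
  (49 − 52.600)²/52.600 = 0.2464
  (46 − 37.600)²/37.600 = 1.8766
  (13 − 17.141)²/17.141 = 1.0004
  (43 − 50.652)²/50.652 = 1.1560
  (48 − 36.207)²/36.207 = 3.8411
χ² = 0.0937 + 0.5070 + 1.1081 + 4.6123 + 4.4546 + 15.7927 + 1.2944 + 0.2464 + 1.8766 + 1.0004 + 1.1560 + 3.8411 = 35.98

35.98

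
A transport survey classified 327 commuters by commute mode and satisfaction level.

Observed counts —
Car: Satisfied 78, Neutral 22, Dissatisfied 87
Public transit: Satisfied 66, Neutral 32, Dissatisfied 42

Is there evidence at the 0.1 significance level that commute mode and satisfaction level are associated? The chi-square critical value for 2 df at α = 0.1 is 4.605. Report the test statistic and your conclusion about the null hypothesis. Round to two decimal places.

Row totals: 187, 140. Column totals: 144, 54, 129. Grand total N = 327.
Expected counts (row total × column total / N):
  Car, Satisfied: 187×144/327 = 82.349
  Car, Neutral: 187×54/327 = 30.881
  Car, Dissatisfied: 187×129/327 = 73.771
  Public transit, Satisfied: 140×144/327 = 61.651
  Public transit, Neutral: 140×54/327 = 23.119
  Public transit, Dissatisfied: 140×129/327 = 55.229
Contributions (O − E)²/E:
  (78 − 82.349)²/82.349 = 0.2297
  (22 − 30.881)²/30.881 = 2.5541
  (87 − 73.771)²/73.771 = 2.3723
  (66 − 61.651)²/61.651 = 0.3068
  (32 − 23.119)²/23.119 = 3.4116
  (42 − 55.229)²/55.229 = 3.1687
χ² = 0.2297 + 2.5541 + 2.3723 + 0.3068 + 3.4116 + 3.1687 = 12.04
df = (2−1)(3−1) = 2. Since 12.04 > 4.605, reject the null hypothesis of independence at α = 0.1.

12.04; reject H₀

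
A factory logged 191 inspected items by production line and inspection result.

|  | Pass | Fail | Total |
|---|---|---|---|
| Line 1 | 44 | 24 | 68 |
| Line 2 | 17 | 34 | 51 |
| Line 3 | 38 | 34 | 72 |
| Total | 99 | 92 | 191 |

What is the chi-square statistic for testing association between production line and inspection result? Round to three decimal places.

Grand total N = 191.
Expected counts (row total × column total / N):
  Line 1, Pass: 68×99/191 = 35.2461
  Line 1, Fail: 68×92/191 = 32.7539
  Line 2, Pass: 51×99/191 = 26.4346
  Line 2, Fail: 51×92/191 = 24.5654
  Line 3, Pass: 72×99/191 = 37.3194
  Line 3, Fail: 72×92/191 = 34.6806
Contributions (O − E)²/E:
  (44 − 35.2461)²/35.2461 = 2.1742
  (24 − 32.7539)²/32.7539 = 2.3396
  (17 − 26.4346)²/26.4346 = 3.3672
  (34 − 24.5654)²/24.5654 = 3.6235
  (38 − 37.3194)²/37.3194 = 0.0124
  (34 − 34.6806)²/34.6806 = 0.0134
χ² = 2.1742 + 2.3396 + 3.3672 + 3.6235 + 0.0124 + 0.0134 = 11.530

11.530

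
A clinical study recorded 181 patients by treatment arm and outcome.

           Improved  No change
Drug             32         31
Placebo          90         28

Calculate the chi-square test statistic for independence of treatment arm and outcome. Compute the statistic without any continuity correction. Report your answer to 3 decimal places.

Row totals: 63, 118. Column totals: 122, 59. Grand total N = 181.
Expected counts (row total × column total / N):
  Drug, Improved: 63×122/181 = 42.4641
  Drug, No change: 63×59/181 = 20.5359
  Placebo, Improved: 118×122/181 = 79.5359
  Placebo, No change: 118×59/181 = 38.4641
Contributions (O − E)²/E:
  (32 − 42.4641)²/42.4641 = 2.5786
  (31 − 20.5359)²/20.5359 = 5.3320
  (90 − 79.5359)²/79.5359 = 1.3767
  (28 − 38.4641)²/38.4641 = 2.8467
χ² = 2.5786 + 5.3320 + 1.3767 + 2.8467 = 12.134

12.134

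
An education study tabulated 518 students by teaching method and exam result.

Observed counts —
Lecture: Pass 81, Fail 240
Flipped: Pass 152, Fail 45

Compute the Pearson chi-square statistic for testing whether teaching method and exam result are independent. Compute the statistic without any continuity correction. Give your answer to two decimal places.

132.99

Row totals: 321, 197. Column totals: 233, 285. Grand total N = 518.
Expected counts (row total × column total / N):
  Lecture, Pass: 321×233/518 = 144.388
  Lecture, Fail: 321×285/518 = 176.612
  Flipped, Pass: 197×233/518 = 88.612
  Flipped, Fail: 197×285/518 = 108.388
Contributions (O − E)²/E:
  (81 − 144.388)²/144.388 = 27.8281
  (240 − 176.612)²/176.612 = 22.7507
  (152 − 88.612)²/88.612 = 45.3442
  (45 − 108.388)²/108.388 = 37.0709
χ² = 27.8281 + 22.7507 + 45.3442 + 37.0709 = 132.99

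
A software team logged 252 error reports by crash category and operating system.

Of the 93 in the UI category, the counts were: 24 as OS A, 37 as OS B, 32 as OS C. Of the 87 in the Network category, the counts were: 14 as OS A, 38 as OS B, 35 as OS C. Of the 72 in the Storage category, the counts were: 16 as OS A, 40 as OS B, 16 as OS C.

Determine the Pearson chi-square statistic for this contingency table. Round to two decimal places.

Row totals: 93, 87, 72. Column totals: 54, 115, 83. Grand total N = 252.
Expected counts (row total × column total / N):
  UI, OS A: 93×54/252 = 19.9286
  UI, OS B: 93×115/252 = 42.4405
  UI, OS C: 93×83/252 = 30.6310
  Network, OS A: 87×54/252 = 18.6429
  Network, OS B: 87×115/252 = 39.7024
  Network, OS C: 87×83/252 = 28.6548
  Storage, OS A: 72×54/252 = 15.4286
  Storage, OS B: 72×115/252 = 32.8571
  Storage, OS C: 72×83/252 = 23.7143
Contributions (O − E)²/E:
  (24 − 19.9286)²/19.9286 = 0.8318
  (37 − 42.4405)²/42.4405 = 0.6974
  (32 − 30.6310)²/30.6310 = 0.0612
  (14 − 18.6429)²/18.6429 = 1.1563
  (38 − 39.7024)²/39.7024 = 0.0730
  (35 − 28.6548)²/28.6548 = 1.4051
  (16 − 15.4286)²/15.4286 = 0.0212
  (40 − 32.8571)²/32.8571 = 1.5528
  (16 − 23.7143)²/23.7143 = 2.5095
χ² = 0.8318 + 0.6974 + 0.0612 + 1.1563 + 0.0730 + 1.4051 + 0.0212 + 1.5528 + 2.5095 = 8.31

8.31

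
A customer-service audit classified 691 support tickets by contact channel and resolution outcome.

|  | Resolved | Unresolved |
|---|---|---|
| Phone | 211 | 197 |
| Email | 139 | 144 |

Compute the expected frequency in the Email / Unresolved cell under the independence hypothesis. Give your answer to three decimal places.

139.657

Row total (Email) = 283; column total (Unresolved) = 341; grand total N = 691.
Expected count = (row total × column total) / N = 283 × 341 / 691 = 139.657.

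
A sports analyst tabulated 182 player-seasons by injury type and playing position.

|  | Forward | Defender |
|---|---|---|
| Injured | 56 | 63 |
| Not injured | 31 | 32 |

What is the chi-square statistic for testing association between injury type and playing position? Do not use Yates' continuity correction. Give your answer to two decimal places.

0.08

Row totals: 119, 63. Column totals: 87, 95. Grand total N = 182.
Expected counts (row total × column total / N):
  Injured, Forward: 119×87/182 = 56.885
  Injured, Defender: 119×95/182 = 62.115
  Not injured, Forward: 63×87/182 = 30.115
  Not injured, Defender: 63×95/182 = 32.885
Contributions (O − E)²/E:
  (56 − 56.885)²/56.885 = 0.0138
  (63 − 62.115)²/62.115 = 0.0126
  (31 − 30.115)²/30.115 = 0.0260
  (32 − 32.885)²/32.885 = 0.0238
χ² = 0.0138 + 0.0126 + 0.0260 + 0.0238 = 0.08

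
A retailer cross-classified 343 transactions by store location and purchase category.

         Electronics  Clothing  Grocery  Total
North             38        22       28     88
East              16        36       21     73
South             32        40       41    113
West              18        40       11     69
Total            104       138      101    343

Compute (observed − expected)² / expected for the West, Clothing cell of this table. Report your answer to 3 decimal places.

5.396

Row total (West) = 69; column total (Clothing) = 138; N = 343.
Expected count E = 69 × 138 / 343 = 27.7609.
Contribution = (O − E)²/E = (40 − 27.7609)² / 27.7609 = 5.396.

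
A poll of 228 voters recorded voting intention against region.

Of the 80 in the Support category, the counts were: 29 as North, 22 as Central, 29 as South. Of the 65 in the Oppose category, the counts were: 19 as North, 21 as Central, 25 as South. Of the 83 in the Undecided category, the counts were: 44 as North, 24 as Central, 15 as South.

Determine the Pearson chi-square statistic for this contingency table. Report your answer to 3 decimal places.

Row totals: 80, 65, 83. Column totals: 92, 67, 69. Grand total N = 228.
Expected counts (row total × column total / N):
  Support, North: 80×92/228 = 32.2807
  Support, Central: 80×67/228 = 23.5088
  Support, South: 80×69/228 = 24.2105
  Oppose, North: 65×92/228 = 26.2281
  Oppose, Central: 65×67/228 = 19.1009
  Oppose, South: 65×69/228 = 19.6711
  Undecided, North: 83×92/228 = 33.4912
  Undecided, Central: 83×67/228 = 24.3904
  Undecided, South: 83×69/228 = 25.1184
Contributions (O − E)²/E:
  (29 − 32.2807)²/32.2807 = 0.3334
  (22 − 23.5088)²/23.5088 = 0.0968
  (29 − 24.2105)²/24.2105 = 0.9475
  (19 − 26.2281)²/26.2281 = 1.9920
  (21 − 19.1009)²/19.1009 = 0.1888
  (25 − 19.6711)²/19.6711 = 1.4436
  (44 − 33.4912)²/33.4912 = 3.2974
  (24 − 24.3904)²/24.3904 = 0.0062
  (15 − 25.1184)²/25.1184 = 4.0760
χ² = 0.3334 + 0.0968 + 0.9475 + 1.9920 + 0.1888 + 1.4436 + 3.2974 + 0.0062 + 4.0760 = 12.382

12.382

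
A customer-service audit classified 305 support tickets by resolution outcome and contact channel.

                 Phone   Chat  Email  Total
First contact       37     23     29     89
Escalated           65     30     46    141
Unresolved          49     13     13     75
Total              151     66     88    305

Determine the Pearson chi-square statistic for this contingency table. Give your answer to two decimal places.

11.21

Grand total N = 305.
Expected counts (row total × column total / N):
  First contact, Phone: 89×151/305 = 44.062
  First contact, Chat: 89×66/305 = 19.259
  First contact, Email: 89×88/305 = 25.679
  Escalated, Phone: 141×151/305 = 69.807
  Escalated, Chat: 141×66/305 = 30.511
  Escalated, Email: 141×88/305 = 40.682
  Unresolved, Phone: 75×151/305 = 37.131
  Unresolved, Chat: 75×66/305 = 16.230
  Unresolved, Email: 75×88/305 = 21.639
Contributions (O − E)²/E:
  (37 − 44.062)²/44.062 = 1.1319
  (23 − 19.259)²/19.259 = 0.7267
  (29 − 25.679)²/25.679 = 0.4295
  (65 − 69.807)²/69.807 = 0.3310
  (30 − 30.511)²/30.511 = 0.0086
  (46 − 40.682)²/40.682 = 0.6952
  (49 − 37.131)²/37.131 = 3.7940
  (13 − 16.230)²/16.230 = 0.6428
  (13 − 21.639)²/21.639 = 3.4490
χ² = 1.1319 + 0.7267 + 0.4295 + 0.3310 + 0.0086 + 0.6952 + 3.7940 + 0.6428 + 3.4490 = 11.21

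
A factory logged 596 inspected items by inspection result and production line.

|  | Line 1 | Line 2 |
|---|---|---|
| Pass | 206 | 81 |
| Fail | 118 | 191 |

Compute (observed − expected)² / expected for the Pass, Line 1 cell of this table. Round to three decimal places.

16.011

Row total (Pass) = 287; column total (Line 1) = 324; N = 596.
Expected count E = 287 × 324 / 596 = 156.0201.
Contribution = (O − E)²/E = (206 − 156.0201)² / 156.0201 = 16.011.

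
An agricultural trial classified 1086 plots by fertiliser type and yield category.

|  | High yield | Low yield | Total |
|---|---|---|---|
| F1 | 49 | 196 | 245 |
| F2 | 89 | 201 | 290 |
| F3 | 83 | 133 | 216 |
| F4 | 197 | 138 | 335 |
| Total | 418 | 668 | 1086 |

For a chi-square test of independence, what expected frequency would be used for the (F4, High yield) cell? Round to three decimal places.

Row total (F4) = 335; column total (High yield) = 418; grand total N = 1086.
Expected count = (row total × column total) / N = 335 × 418 / 1086 = 128.941.

128.941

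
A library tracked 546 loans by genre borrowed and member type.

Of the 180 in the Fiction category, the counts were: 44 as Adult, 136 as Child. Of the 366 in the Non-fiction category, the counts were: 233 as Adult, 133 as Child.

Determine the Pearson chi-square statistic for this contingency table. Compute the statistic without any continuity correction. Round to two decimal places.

74.24

Row totals: 180, 366. Column totals: 277, 269. Grand total N = 546.
Expected counts (row total × column total / N):
  Fiction, Adult: 180×277/546 = 91.319
  Fiction, Child: 180×269/546 = 88.681
  Non-fiction, Adult: 366×277/546 = 185.681
  Non-fiction, Child: 366×269/546 = 180.319
Contributions (O − E)²/E:
  (44 − 91.319)²/91.319 = 24.5194
  (136 − 88.681)²/88.681 = 25.2488
  (233 − 185.681)²/185.681 = 12.0588
  (133 − 180.319)²/180.319 = 12.4174
χ² = 24.5194 + 25.2488 + 12.0588 + 12.4174 = 74.24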